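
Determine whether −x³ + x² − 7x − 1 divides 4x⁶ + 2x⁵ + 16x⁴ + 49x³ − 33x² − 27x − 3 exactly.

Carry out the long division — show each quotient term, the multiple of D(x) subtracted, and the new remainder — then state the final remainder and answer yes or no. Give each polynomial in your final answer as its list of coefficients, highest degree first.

Step 1: lead(4x⁶ + 2x⁵ + 16x⁴ + 49x³ − 33x² − 27x − 3) ÷ lead(D) = 4x⁶ ÷ −x³ = −4x³. Subtract (−4x³)·D = 4x⁶ − 4x⁵ + 28x⁴ + 4x³. Remainder: 6x⁵ − 12x⁴ + 45x³ − 33x² − 27x − 3.
Step 2: lead(6x⁵ − 12x⁴ + 45x³ − 33x² − 27x − 3) ÷ lead(D) = 6x⁵ ÷ −x³ = −6x². Subtract (−6x²)·D = 6x⁵ − 6x⁴ + 42x³ + 6x². Remainder: −6x⁴ + 3x³ − 39x² − 27x − 3.
Step 3: lead(−6x⁴ + 3x³ − 39x² − 27x − 3) ÷ lead(D) = −6x⁴ ÷ −x³ = 6x. Subtract (6x)·D = −6x⁴ + 6x³ − 42x² − 6x. Remainder: −3x³ + 3x² − 21x − 3.
Step 4: lead(−3x³ + 3x² − 21x − 3) ÷ lead(D) = −3x³ ÷ −x³ = 3. Subtract (3)·D = −3x³ + 3x² − 21x − 3. Remainder: 0.

R = [0], so D(x) is a factor of P(x). yes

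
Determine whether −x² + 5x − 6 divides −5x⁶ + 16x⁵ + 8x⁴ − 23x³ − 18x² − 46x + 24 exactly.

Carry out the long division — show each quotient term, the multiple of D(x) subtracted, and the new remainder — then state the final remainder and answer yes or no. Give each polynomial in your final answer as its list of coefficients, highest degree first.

Step 1: lead(−5x⁶ + 16x⁵ + 8x⁴ − 23x³ − 18x² − 46x + 24) ÷ lead(D) = −5x⁶ ÷ −x² = 5x⁴. Subtract (5x⁴)·D = −5x⁶ + 25x⁵ − 30x⁴. Remainder: −9x⁵ + 38x⁴ − 23x³ − 18x² − 46x + 24.
Step 2: lead(−9x⁵ + 38x⁴ − 23x³ − 18x² − 46x + 24) ÷ lead(D) = −9x⁵ ÷ −x² = 9x³. Subtract (9x³)·D = −9x⁵ + 45x⁴ − 54x³. Remainder: −7x⁴ + 31x³ − 18x² − 46x + 24.
Step 3: lead(−7x⁴ + 31x³ − 18x² − 46x + 24) ÷ lead(D) = −7x⁴ ÷ −x² = 7x². Subtract (7x²)·D = −7x⁴ + 35x³ − 42x². Remainder: −4x³ + 24x² − 46x + 24.
Step 4: lead(−4x³ + 24x² − 46x + 24) ÷ lead(D) = −4x³ ÷ −x² = 4x. Subtract (4x)·D = −4x³ + 20x² − 24x. Remainder: 4x² − 22x + 24.
Step 5: lead(4x² − 22x + 24) ÷ lead(D) = 4x² ÷ −x² = −4. Subtract (−4)·D = 4x² − 20x + 24. Remainder: −2x.

R = [-2, 0], so D(x) is not a factor of P(x). no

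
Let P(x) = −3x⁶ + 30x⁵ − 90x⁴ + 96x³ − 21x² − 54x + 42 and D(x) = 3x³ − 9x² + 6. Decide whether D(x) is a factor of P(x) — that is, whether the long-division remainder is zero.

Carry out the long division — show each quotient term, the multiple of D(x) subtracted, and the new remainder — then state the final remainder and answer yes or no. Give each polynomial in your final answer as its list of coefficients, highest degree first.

Step 1: lead(−3x⁶ + 30x⁵ − 90x⁴ + 96x³ − 21x² − 54x + 42) ÷ lead(D) = −3x⁶ ÷ 3x³ = −x³. Subtract (−x³)·D = −3x⁶ + 9x⁵ − 6x³. Remainder: 21x⁵ − 90x⁴ + 102x³ − 21x² − 54x + 42.
Step 2: lead(21x⁵ − 90x⁴ + 102x³ − 21x² − 54x + 42) ÷ lead(D) = 21x⁵ ÷ 3x³ = 7x². Subtract (7x²)·D = 21x⁵ − 63x⁴ + 42x². Remainder: −27x⁴ + 102x³ − 63x² − 54x + 42.
Step 3: lead(−27x⁴ + 102x³ − 63x² − 54x + 42) ÷ lead(D) = −27x⁴ ÷ 3x³ = −9x. Subtract (−9x)·D = −27x⁴ + 81x³ − 54x. Remainder: 21x³ − 63x² + 42.
Step 4: lead(21x³ − 63x² + 42) ÷ lead(D) = 21x³ ÷ 3x³ = 7. Subtract (7)·D = 21x³ − 63x² + 42. Remainder: 0.

R = [0], so D(x) is a factor of P(x). yes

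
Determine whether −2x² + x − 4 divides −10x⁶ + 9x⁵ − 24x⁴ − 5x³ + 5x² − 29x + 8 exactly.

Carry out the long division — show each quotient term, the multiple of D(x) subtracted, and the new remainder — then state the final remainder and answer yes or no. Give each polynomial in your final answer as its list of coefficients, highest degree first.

Step 1: lead(−10x⁶ + 9x⁵ − 24x⁴ − 5x³ + 5x² − 29x + 8) ÷ lead(D) = −10x⁶ ÷ −2x² = 5x⁴. Subtract (5x⁴)·D = −10x⁶ + 5x⁵ − 20x⁴. Remainder: 4x⁵ − 4x⁴ − 5x³ + 5x² − 29x + 8.
Step 2: lead(4x⁵ − 4x⁴ − 5x³ + 5x² − 29x + 8) ÷ lead(D) = 4x⁵ ÷ −2x² = −2x³. Subtract (−2x³)·D = 4x⁵ − 2x⁴ + 8x³. Remainder: −2x⁴ − 13x³ + 5x² − 29x + 8.
Step 3: lead(−2x⁴ − 13x³ + 5x² − 29x + 8) ÷ lead(D) = −2x⁴ ÷ −2x² = x². Subtract (x²)·D = −2x⁴ + x³ − 4x². Remainder: −14x³ + 9x² − 29x + 8.
Step 4: lead(−14x³ + 9x² − 29x + 8) ÷ lead(D) = −14x³ ÷ −2x² = 7x. Subtract (7x)·D = −14x³ + 7x² − 28x. Remainder: 2x² − x + 8.
Step 5: lead(2x² − x + 8) ÷ lead(D) = 2x² ÷ −2x² = −1. Subtract (−1)·D = 2x² − x + 4. Remainder: 4.

R = [4], so D(x) is not a factor of P(x). no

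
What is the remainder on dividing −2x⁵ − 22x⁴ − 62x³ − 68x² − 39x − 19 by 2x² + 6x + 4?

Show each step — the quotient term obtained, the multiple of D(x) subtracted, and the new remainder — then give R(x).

R(x) = −x − 7

Step 1: lead(−2x⁵ − 22x⁴ − 62x³ − 68x² − 39x − 19) ÷ lead(D) = −2x⁵ ÷ 2x² = −x³. Subtract (−x³)·D = −2x⁵ − 6x⁴ − 4x³. Remainder: −16x⁴ − 58x³ − 68x² − 39x − 19.
Step 2: lead(−16x⁴ − 58x³ − 68x² − 39x − 19) ÷ lead(D) = −16x⁴ ÷ 2x² = −8x². Subtract (−8x²)·D = −16x⁴ − 48x³ − 32x². Remainder: −10x³ − 36x² − 39x − 19.
Step 3: lead(−10x³ − 36x² − 39x − 19) ÷ lead(D) = −10x³ ÷ 2x² = −5x. Subtract (−5x)·D = −10x³ − 30x² − 20x. Remainder: −6x² − 19x − 19.
Step 4: lead(−6x² − 19x − 19) ÷ lead(D) = −6x² ÷ 2x² = −3. Subtract (−3)·D = −6x² − 18x − 12. Remainder: −x − 7.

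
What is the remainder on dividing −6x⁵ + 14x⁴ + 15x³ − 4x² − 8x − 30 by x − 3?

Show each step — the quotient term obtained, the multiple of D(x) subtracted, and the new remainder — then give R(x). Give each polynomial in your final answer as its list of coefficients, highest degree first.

Step 1: lead(−6x⁵ + 14x⁴ + 15x³ − 4x² − 8x − 30) ÷ lead(D) = −6x⁵ ÷ x = −6x⁴. Subtract (−6x⁴)·D = −6x⁵ + 18x⁴. Remainder: −4x⁴ + 15x³ − 4x² − 8x − 30.
Step 2: lead(−4x⁴ + 15x³ − 4x² − 8x − 30) ÷ lead(D) = −4x⁴ ÷ x = −4x³. Subtract (−4x³)·D = −4x⁴ + 12x³. Remainder: 3x³ − 4x² − 8x − 30.
Step 3: lead(3x³ − 4x² − 8x − 30) ÷ lead(D) = 3x³ ÷ x = 3x². Subtract (3x²)·D = 3x³ − 9x². Remainder: 5x² − 8x − 30.
Step 4: lead(5x² − 8x − 30) ÷ lead(D) = 5x² ÷ x = 5x. Subtract (5x)·D = 5x² − 15x. Remainder: 7x − 30.
Step 5: lead(7x − 30) ÷ lead(D) = 7x ÷ x = 7. Subtract (7)·D = 7x − 21. Remainder: −9.

R = [-9]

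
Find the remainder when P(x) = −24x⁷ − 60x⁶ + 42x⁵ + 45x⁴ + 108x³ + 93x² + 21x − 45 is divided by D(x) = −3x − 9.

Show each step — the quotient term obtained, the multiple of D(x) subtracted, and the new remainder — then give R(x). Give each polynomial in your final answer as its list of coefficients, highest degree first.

Step 1: lead(−24x⁷ − 60x⁶ + 42x⁵ + 45x⁴ + 108x³ + 93x² + 21x − 45) ÷ lead(D) = −24x⁷ ÷ −3x = 8x⁶. Subtract (8x⁶)·D = −24x⁷ − 72x⁶. Remainder: 12x⁶ + 42x⁵ + 45x⁴ + 108x³ + 93x² + 21x − 45.
Step 2: lead(12x⁶ + 42x⁵ + 45x⁴ + 108x³ + 93x² + 21x − 45) ÷ lead(D) = 12x⁶ ÷ −3x = −4x⁵. Subtract (−4x⁵)·D = 12x⁶ + 36x⁵. Remainder: 6x⁵ + 45x⁴ + 108x³ + 93x² + 21x − 45.
Step 3: lead(6x⁵ + 45x⁴ + 108x³ + 93x² + 21x − 45) ÷ lead(D) = 6x⁵ ÷ −3x = −2x⁴. Subtract (−2x⁴)·D = 6x⁵ + 18x⁴. Remainder: 27x⁴ + 108x³ + 93x² + 21x − 45.
Step 4: lead(27x⁴ + 108x³ + 93x² + 21x − 45) ÷ lead(D) = 27x⁴ ÷ −3x = −9x³. Subtract (−9x³)·D = 27x⁴ + 81x³. Remainder: 27x³ + 93x² + 21x − 45.
Step 5: lead(27x³ + 93x² + 21x − 45) ÷ lead(D) = 27x³ ÷ −3x = −9x². Subtract (−9x²)·D = 27x³ + 81x². Remainder: 12x² + 21x − 45.
Step 6: lead(12x² + 21x − 45) ÷ lead(D) = 12x² ÷ −3x = −4x. Subtract (−4x)·D = 12x² + 36x. Remainder: −15x − 45.
Step 7: lead(−15x − 45) ÷ lead(D) = −15x ÷ −3x = 5. Subtract (5)·D = −15x − 45. Remainder: 0.

R = [0]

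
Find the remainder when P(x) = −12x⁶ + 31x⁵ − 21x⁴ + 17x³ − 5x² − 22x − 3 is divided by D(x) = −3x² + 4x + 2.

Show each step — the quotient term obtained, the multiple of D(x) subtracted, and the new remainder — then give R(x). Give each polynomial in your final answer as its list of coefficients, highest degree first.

R = [3]

Step 1: lead(−12x⁶ + 31x⁵ − 21x⁴ + 17x³ − 5x² − 22x − 3) ÷ lead(D) = −12x⁶ ÷ −3x² = 4x⁴. Subtract (4x⁴)·D = −12x⁶ + 16x⁵ + 8x⁴. Remainder: 15x⁵ − 29x⁴ + 17x³ − 5x² − 22x − 3.
Step 2: lead(15x⁵ − 29x⁴ + 17x³ − 5x² − 22x − 3) ÷ lead(D) = 15x⁵ ÷ −3x² = −5x³. Subtract (−5x³)·D = 15x⁵ − 20x⁴ − 10x³. Remainder: −9x⁴ + 27x³ − 5x² − 22x − 3.
Step 3: lead(−9x⁴ + 27x³ − 5x² − 22x − 3) ÷ lead(D) = −9x⁴ ÷ −3x² = 3x². Subtract (3x²)·D = −9x⁴ + 12x³ + 6x². Remainder: 15x³ − 11x² − 22x − 3.
Step 4: lead(15x³ − 11x² − 22x − 3) ÷ lead(D) = 15x³ ÷ −3x² = −5x. Subtract (−5x)·D = 15x³ − 20x² − 10x. Remainder: 9x² − 12x − 3.
Step 5: lead(9x² − 12x − 3) ÷ lead(D) = 9x² ÷ −3x² = −3. Subtract (−3)·D = 9x² − 12x − 6. Remainder: 3.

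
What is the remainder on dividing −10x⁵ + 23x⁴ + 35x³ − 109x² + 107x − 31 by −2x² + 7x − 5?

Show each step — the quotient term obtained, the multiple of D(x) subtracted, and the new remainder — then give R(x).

R(x) = 6x + 9

Step 1: lead(−10x⁵ + 23x⁴ + 35x³ − 109x² + 107x − 31) ÷ lead(D) = −10x⁵ ÷ −2x² = 5x³. Subtract (5x³)·D = −10x⁵ + 35x⁴ − 25x³. Remainder: −12x⁴ + 60x³ − 109x² + 107x − 31.
Step 2: lead(−12x⁴ + 60x³ − 109x² + 107x − 31) ÷ lead(D) = −12x⁴ ÷ −2x² = 6x². Subtract (6x²)·D = −12x⁴ + 42x³ − 30x². Remainder: 18x³ − 79x² + 107x − 31.
Step 3: lead(18x³ − 79x² + 107x − 31) ÷ lead(D) = 18x³ ÷ −2x² = −9x. Subtract (−9x)·D = 18x³ − 63x² + 45x. Remainder: −16x² + 62x − 31.
Step 4: lead(−16x² + 62x − 31) ÷ lead(D) = −16x² ÷ −2x² = 8. Subtract (8)·D = −16x² + 56x − 40. Remainder: 6x + 9.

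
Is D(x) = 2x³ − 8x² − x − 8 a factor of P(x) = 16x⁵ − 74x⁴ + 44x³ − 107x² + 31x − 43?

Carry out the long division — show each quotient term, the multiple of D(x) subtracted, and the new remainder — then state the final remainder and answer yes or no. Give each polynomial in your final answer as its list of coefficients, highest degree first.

R = [-3, 5], so D(x) is not a factor of P(x). no

Step 1: lead(16x⁵ − 74x⁴ + 44x³ − 107x² + 31x − 43) ÷ lead(D) = 16x⁵ ÷ 2x³ = 8x². Subtract (8x²)·D = 16x⁵ − 64x⁴ − 8x³ − 64x². Remainder: −10x⁴ + 52x³ − 43x² + 31x − 43.
Step 2: lead(−10x⁴ + 52x³ − 43x² + 31x − 43) ÷ lead(D) = −10x⁴ ÷ 2x³ = −5x. Subtract (−5x)·D = −10x⁴ + 40x³ + 5x² + 40x. Remainder: 12x³ − 48x² − 9x − 43.
Step 3: lead(12x³ − 48x² − 9x − 43) ÷ lead(D) = 12x³ ÷ 2x³ = 6. Subtract (6)·D = 12x³ − 48x² − 6x − 48. Remainder: −3x + 5.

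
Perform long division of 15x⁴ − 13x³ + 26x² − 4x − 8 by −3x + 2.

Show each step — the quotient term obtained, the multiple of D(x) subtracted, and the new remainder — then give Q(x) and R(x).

Step 1: lead(15x⁴ − 13x³ + 26x² − 4x − 8) ÷ lead(D) = 15x⁴ ÷ −3x = −5x³. Subtract (−5x³)·D = 15x⁴ − 10x³. Remainder: −3x³ + 26x² − 4x − 8.
Step 2: lead(−3x³ + 26x² − 4x − 8) ÷ lead(D) = −3x³ ÷ −3x = x². Subtract (x²)·D = −3x³ + 2x². Remainder: 24x² − 4x − 8.
Step 3: lead(24x² − 4x − 8) ÷ lead(D) = 24x² ÷ −3x = −8x. Subtract (−8x)·D = 24x² − 16x. Remainder: 12x − 8.
Step 4: lead(12x − 8) ÷ lead(D) = 12x ÷ −3x = −4. Subtract (−4)·D = 12x − 8. Remainder: 0.

Q(x) = −5x³ + x² − 8x − 4; R(x) = 0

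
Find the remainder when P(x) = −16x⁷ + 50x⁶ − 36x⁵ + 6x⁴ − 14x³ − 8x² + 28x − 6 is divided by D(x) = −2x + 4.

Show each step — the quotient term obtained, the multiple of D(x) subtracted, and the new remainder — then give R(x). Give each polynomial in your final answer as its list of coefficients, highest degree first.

Step 1: lead(−16x⁷ + 50x⁶ − 36x⁵ + 6x⁴ − 14x³ − 8x² + 28x − 6) ÷ lead(D) = −16x⁷ ÷ −2x = 8x⁶. Subtract (8x⁶)·D = −16x⁷ + 32x⁶. Remainder: 18x⁶ − 36x⁵ + 6x⁴ − 14x³ − 8x² + 28x − 6.
Step 2: lead(18x⁶ − 36x⁵ + 6x⁴ − 14x³ − 8x² + 28x − 6) ÷ lead(D) = 18x⁶ ÷ −2x = −9x⁵. Subtract (−9x⁵)·D = 18x⁶ − 36x⁵. Remainder: 6x⁴ − 14x³ − 8x² + 28x − 6.
Step 3: lead(6x⁴ − 14x³ − 8x² + 28x − 6) ÷ lead(D) = 6x⁴ ÷ −2x = −3x³. Subtract (−3x³)·D = 6x⁴ − 12x³. Remainder: −2x³ − 8x² + 28x − 6.
Step 4: lead(−2x³ − 8x² + 28x − 6) ÷ lead(D) = −2x³ ÷ −2x = x². Subtract (x²)·D = −2x³ + 4x². Remainder: −12x² + 28x − 6.
Step 5: lead(−12x² + 28x − 6) ÷ lead(D) = −12x² ÷ −2x = 6x. Subtract (6x)·D = −12x² + 24x. Remainder: 4x − 6.
Step 6: lead(4x − 6) ÷ lead(D) = 4x ÷ −2x = −2. Subtract (−2)·D = 4x − 8. Remainder: 2.

R = [2]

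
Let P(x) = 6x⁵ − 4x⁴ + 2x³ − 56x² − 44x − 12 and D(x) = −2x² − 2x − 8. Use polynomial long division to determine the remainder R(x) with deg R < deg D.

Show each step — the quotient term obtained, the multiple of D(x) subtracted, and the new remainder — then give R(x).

R(x) = 8x + 4

Step 1: lead(6x⁵ − 4x⁴ + 2x³ − 56x² − 44x − 12) ÷ lead(D) = 6x⁵ ÷ −2x² = −3x³. Subtract (−3x³)·D = 6x⁵ + 6x⁴ + 24x³. Remainder: −10x⁴ − 22x³ − 56x² − 44x − 12.
Step 2: lead(−10x⁴ − 22x³ − 56x² − 44x − 12) ÷ lead(D) = −10x⁴ ÷ −2x² = 5x². Subtract (5x²)·D = −10x⁴ − 10x³ − 40x². Remainder: −12x³ − 16x² − 44x − 12.
Step 3: lead(−12x³ − 16x² − 44x − 12) ÷ lead(D) = −12x³ ÷ −2x² = 6x. Subtract (6x)·D = −12x³ − 12x² − 48x. Remainder: −4x² + 4x − 12.
Step 4: lead(−4x² + 4x − 12) ÷ lead(D) = −4x² ÷ −2x² = 2. Subtract (2)·D = −4x² − 4x − 16. Remainder: 8x + 4.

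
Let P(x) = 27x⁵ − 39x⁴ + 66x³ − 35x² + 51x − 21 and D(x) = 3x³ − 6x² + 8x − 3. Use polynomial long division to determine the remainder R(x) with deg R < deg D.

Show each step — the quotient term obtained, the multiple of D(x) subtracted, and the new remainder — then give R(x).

Step 1: lead(27x⁵ − 39x⁴ + 66x³ − 35x² + 51x − 21) ÷ lead(D) = 27x⁵ ÷ 3x³ = 9x². Subtract (9x²)·D = 27x⁵ − 54x⁴ + 72x³ − 27x². Remainder: 15x⁴ − 6x³ − 8x² + 51x − 21.
Step 2: lead(15x⁴ − 6x³ − 8x² + 51x − 21) ÷ lead(D) = 15x⁴ ÷ 3x³ = 5x. Subtract (5x)·D = 15x⁴ − 30x³ + 40x² − 15x. Remainder: 24x³ − 48x² + 66x − 21.
Step 3: lead(24x³ − 48x² + 66x − 21) ÷ lead(D) = 24x³ ÷ 3x³ = 8. Subtract (8)·D = 24x³ − 48x² + 64x − 24. Remainder: 2x + 3.

R(x) = 2x + 3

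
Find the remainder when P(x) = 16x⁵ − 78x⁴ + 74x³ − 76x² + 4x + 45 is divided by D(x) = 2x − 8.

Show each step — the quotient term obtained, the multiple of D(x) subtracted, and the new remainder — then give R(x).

R(x) = −3

Step 1: lead(16x⁵ − 78x⁴ + 74x³ − 76x² + 4x + 45) ÷ lead(D) = 16x⁵ ÷ 2x = 8x⁴. Subtract (8x⁴)·D = 16x⁵ − 64x⁴. Remainder: −14x⁴ + 74x³ − 76x² + 4x + 45.
Step 2: lead(−14x⁴ + 74x³ − 76x² + 4x + 45) ÷ lead(D) = −14x⁴ ÷ 2x = −7x³. Subtract (−7x³)·D = −14x⁴ + 56x³. Remainder: 18x³ − 76x² + 4x + 45.
Step 3: lead(18x³ − 76x² + 4x + 45) ÷ lead(D) = 18x³ ÷ 2x = 9x². Subtract (9x²)·D = 18x³ − 72x². Remainder: −4x² + 4x + 45.
Step 4: lead(−4x² + 4x + 45) ÷ lead(D) = −4x² ÷ 2x = −2x. Subtract (−2x)·D = −4x² + 16x. Remainder: −12x + 45.
Step 5: lead(−12x + 45) ÷ lead(D) = −12x ÷ 2x = −6. Subtract (−6)·D = −12x + 48. Remainder: −3.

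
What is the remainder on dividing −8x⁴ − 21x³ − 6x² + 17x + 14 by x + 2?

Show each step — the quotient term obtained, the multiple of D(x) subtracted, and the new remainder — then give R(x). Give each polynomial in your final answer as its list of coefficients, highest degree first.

Step 1: lead(−8x⁴ − 21x³ − 6x² + 17x + 14) ÷ lead(D) = −8x⁴ ÷ x = −8x³. Subtract (−8x³)·D = −8x⁴ − 16x³. Remainder: −5x³ − 6x² + 17x + 14.
Step 2: lead(−5x³ − 6x² + 17x + 14) ÷ lead(D) = −5x³ ÷ x = −5x². Subtract (−5x²)·D = −5x³ − 10x². Remainder: 4x² + 17x + 14.
Step 3: lead(4x² + 17x + 14) ÷ lead(D) = 4x² ÷ x = 4x. Subtract (4x)·D = 4x² + 8x. Remainder: 9x + 14.
Step 4: lead(9x + 14) ÷ lead(D) = 9x ÷ x = 9. Subtract (9)·D = 9x + 18. Remainder: −4.

R = [-4]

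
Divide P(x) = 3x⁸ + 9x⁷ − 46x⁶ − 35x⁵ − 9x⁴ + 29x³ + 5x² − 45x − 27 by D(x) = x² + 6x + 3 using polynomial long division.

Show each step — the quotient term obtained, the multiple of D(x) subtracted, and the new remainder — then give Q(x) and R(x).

Step 1: lead(3x⁸ + 9x⁷ − 46x⁶ − 35x⁵ − 9x⁴ + 29x³ + 5x² − 45x − 27) ÷ lead(D) = 3x⁸ ÷ x² = 3x⁶. Subtract (3x⁶)·D = 3x⁸ + 18x⁷ + 9x⁶. Remainder: −9x⁷ − 55x⁶ − 35x⁵ − 9x⁴ + 29x³ + 5x² − 45x − 27.
Step 2: lead(−9x⁷ − 55x⁶ − 35x⁵ − 9x⁴ + 29x³ + 5x² − 45x − 27) ÷ lead(D) = −9x⁷ ÷ x² = −9x⁵. Subtract (−9x⁵)·D = −9x⁷ − 54x⁶ − 27x⁵. Remainder: −x⁶ − 8x⁵ − 9x⁴ + 29x³ + 5x² − 45x − 27.
Step 3: lead(−x⁶ − 8x⁵ − 9x⁴ + 29x³ + 5x² − 45x − 27) ÷ lead(D) = −x⁶ ÷ x² = −x⁴. Subtract (−x⁴)·D = −x⁶ − 6x⁵ − 3x⁴. Remainder: −2x⁵ − 6x⁴ + 29x³ + 5x² − 45x − 27.
Step 4: lead(−2x⁵ − 6x⁴ + 29x³ + 5x² − 45x − 27) ÷ lead(D) = −2x⁵ ÷ x² = −2x³. Subtract (−2x³)·D = −2x⁵ − 12x⁴ − 6x³. Remainder: 6x⁴ + 35x³ + 5x² − 45x − 27.
Step 5: lead(6x⁴ + 35x³ + 5x² − 45x − 27) ÷ lead(D) = 6x⁴ ÷ x² = 6x². Subtract (6x²)·D = 6x⁴ + 36x³ + 18x². Remainder: −x³ − 13x² − 45x − 27.
Step 6: lead(−x³ − 13x² − 45x − 27) ÷ lead(D) = −x³ ÷ x² = −x. Subtract (−x)·D = −x³ − 6x² − 3x. Remainder: −7x² − 42x − 27.
Step 7: lead(−7x² − 42x − 27) ÷ lead(D) = −7x² ÷ x² = −7. Subtract (−7)·D = −7x² − 42x − 21. Remainder: −6.

Q(x) = 3x⁶ − 9x⁵ − x⁴ − 2x³ + 6x² − x − 7; R(x) = −6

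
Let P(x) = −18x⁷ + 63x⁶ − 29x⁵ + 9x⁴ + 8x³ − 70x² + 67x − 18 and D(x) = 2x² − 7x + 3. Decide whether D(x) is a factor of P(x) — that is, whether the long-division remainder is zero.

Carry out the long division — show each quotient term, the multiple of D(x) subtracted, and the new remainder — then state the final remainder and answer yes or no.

R(x) = 5x − 3, so D(x) is not a factor of P(x). no

Step 1: lead(−18x⁷ + 63x⁶ − 29x⁵ + 9x⁴ + 8x³ − 70x² + 67x − 18) ÷ lead(D) = −18x⁷ ÷ 2x² = −9x⁵. Subtract (−9x⁵)·D = −18x⁷ + 63x⁶ − 27x⁵. Remainder: −2x⁵ + 9x⁴ + 8x³ − 70x² + 67x − 18.
Step 2: lead(−2x⁵ + 9x⁴ + 8x³ − 70x² + 67x − 18) ÷ lead(D) = −2x⁵ ÷ 2x² = −x³. Subtract (−x³)·D = −2x⁵ + 7x⁴ − 3x³. Remainder: 2x⁴ + 11x³ − 70x² + 67x − 18.
Step 3: lead(2x⁴ + 11x³ − 70x² + 67x − 18) ÷ lead(D) = 2x⁴ ÷ 2x² = x². Subtract (x²)·D = 2x⁴ − 7x³ + 3x². Remainder: 18x³ − 73x² + 67x − 18.
Step 4: lead(18x³ − 73x² + 67x − 18) ÷ lead(D) = 18x³ ÷ 2x² = 9x. Subtract (9x)·D = 18x³ − 63x² + 27x. Remainder: −10x² + 40x − 18.
Step 5: lead(−10x² + 40x − 18) ÷ lead(D) = −10x² ÷ 2x² = −5. Subtract (−5)·D = −10x² + 35x − 15. Remainder: 5x − 3.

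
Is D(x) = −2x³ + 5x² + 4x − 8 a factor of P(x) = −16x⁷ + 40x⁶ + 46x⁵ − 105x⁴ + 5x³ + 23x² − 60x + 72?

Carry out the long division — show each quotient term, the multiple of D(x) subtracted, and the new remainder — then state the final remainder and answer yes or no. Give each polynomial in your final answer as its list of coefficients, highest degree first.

R = [0], so D(x) is a factor of P(x). yes

Step 1: lead(−16x⁷ + 40x⁶ + 46x⁵ − 105x⁴ + 5x³ + 23x² − 60x + 72) ÷ lead(D) = −16x⁷ ÷ −2x³ = 8x⁴. Subtract (8x⁴)·D = −16x⁷ + 40x⁶ + 32x⁵ − 64x⁴. Remainder: 14x⁵ − 41x⁴ + 5x³ + 23x² − 60x + 72.
Step 2: lead(14x⁵ − 41x⁴ + 5x³ + 23x² − 60x + 72) ÷ lead(D) = 14x⁵ ÷ −2x³ = −7x². Subtract (−7x²)·D = 14x⁵ − 35x⁴ − 28x³ + 56x². Remainder: −6x⁴ + 33x³ − 33x² − 60x + 72.
Step 3: lead(−6x⁴ + 33x³ − 33x² − 60x + 72) ÷ lead(D) = −6x⁴ ÷ −2x³ = 3x. Subtract (3x)·D = −6x⁴ + 15x³ + 12x² − 24x. Remainder: 18x³ − 45x² − 36x + 72.
Step 4: lead(18x³ − 45x² − 36x + 72) ÷ lead(D) = 18x³ ÷ −2x³ = −9. Subtract (−9)·D = 18x³ − 45x² − 36x + 72. Remainder: 0.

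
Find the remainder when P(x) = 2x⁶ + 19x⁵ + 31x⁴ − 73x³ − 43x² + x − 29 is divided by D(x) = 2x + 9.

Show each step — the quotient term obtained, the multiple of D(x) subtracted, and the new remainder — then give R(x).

Step 1: lead(2x⁶ + 19x⁵ + 31x⁴ − 73x³ − 43x² + x − 29) ÷ lead(D) = 2x⁶ ÷ 2x = x⁵. Subtract (x⁵)·D = 2x⁶ + 9x⁵. Remainder: 10x⁵ + 31x⁴ − 73x³ − 43x² + x − 29.
Step 2: lead(10x⁵ + 31x⁴ − 73x³ − 43x² + x − 29) ÷ lead(D) = 10x⁵ ÷ 2x = 5x⁴. Subtract (5x⁴)·D = 10x⁵ + 45x⁴. Remainder: −14x⁴ − 73x³ − 43x² + x − 29.
Step 3: lead(−14x⁴ − 73x³ − 43x² + x − 29) ÷ lead(D) = −14x⁴ ÷ 2x = −7x³. Subtract (−7x³)·D = −14x⁴ − 63x³. Remainder: −10x³ − 43x² + x − 29.
Step 4: lead(−10x³ − 43x² + x − 29) ÷ lead(D) = −10x³ ÷ 2x = −5x². Subtract (−5x²)·D = −10x³ − 45x². Remainder: 2x² + x − 29.
Step 5: lead(2x² + x − 29) ÷ lead(D) = 2x² ÷ 2x = x. Subtract (x)·D = 2x² + 9x. Remainder: −8x − 29.
Step 6: lead(−8x − 29) ÷ lead(D) = −8x ÷ 2x = −4. Subtract (−4)·D = −8x − 36. Remainder: 7.

R(x) = 7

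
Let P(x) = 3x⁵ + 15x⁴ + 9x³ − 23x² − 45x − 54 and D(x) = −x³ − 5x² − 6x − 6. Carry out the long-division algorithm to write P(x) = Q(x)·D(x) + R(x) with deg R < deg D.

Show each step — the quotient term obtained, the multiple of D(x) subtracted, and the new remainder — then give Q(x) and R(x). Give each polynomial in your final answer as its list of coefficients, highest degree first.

Step 1: lead(3x⁵ + 15x⁴ + 9x³ − 23x² − 45x − 54) ÷ lead(D) = 3x⁵ ÷ −x³ = −3x². Subtract (−3x²)·D = 3x⁵ + 15x⁴ + 18x³ + 18x². Remainder: −9x³ − 41x² − 45x − 54.
Step 2: lead(−9x³ − 41x² − 45x − 54) ÷ lead(D) = −9x³ ÷ −x³ = 9. Subtract (9)·D = −9x³ − 45x² − 54x − 54. Remainder: 4x² + 9x.

Q = [-3, 0, 9]; R = [4, 9, 0]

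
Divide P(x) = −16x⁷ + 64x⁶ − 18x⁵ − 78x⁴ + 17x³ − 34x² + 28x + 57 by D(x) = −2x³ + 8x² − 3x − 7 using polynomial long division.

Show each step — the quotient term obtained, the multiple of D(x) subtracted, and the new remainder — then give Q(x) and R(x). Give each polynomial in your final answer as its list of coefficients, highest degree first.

Q = [8, 0, -3, -1, -8]; R = [6, -3, 1]

Step 1: lead(−16x⁷ + 64x⁶ − 18x⁵ − 78x⁴ + 17x³ − 34x² + 28x + 57) ÷ lead(D) = −16x⁷ ÷ −2x³ = 8x⁴. Subtract (8x⁴)·D = −16x⁷ + 64x⁶ − 24x⁵ − 56x⁴. Remainder: 6x⁵ − 22x⁴ + 17x³ − 34x² + 28x + 57.
Step 2: lead(6x⁵ − 22x⁴ + 17x³ − 34x² + 28x + 57) ÷ lead(D) = 6x⁵ ÷ −2x³ = −3x². Subtract (−3x²)·D = 6x⁵ − 24x⁴ + 9x³ + 21x². Remainder: 2x⁴ + 8x³ − 55x² + 28x + 57.
Step 3: lead(2x⁴ + 8x³ − 55x² + 28x + 57) ÷ lead(D) = 2x⁴ ÷ −2x³ = −x. Subtract (−x)·D = 2x⁴ − 8x³ + 3x² + 7x. Remainder: 16x³ − 58x² + 21x + 57.
Step 4: lead(16x³ − 58x² + 21x + 57) ÷ lead(D) = 16x³ ÷ −2x³ = −8. Subtract (−8)·D = 16x³ − 64x² + 24x + 56. Remainder: 6x² − 3x + 1.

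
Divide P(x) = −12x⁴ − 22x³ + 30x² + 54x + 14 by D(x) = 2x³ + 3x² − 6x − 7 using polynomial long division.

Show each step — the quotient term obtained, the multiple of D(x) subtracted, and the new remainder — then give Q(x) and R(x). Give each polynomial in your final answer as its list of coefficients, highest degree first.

Q = [-6, -2]; R = [0]

Step 1: lead(−12x⁴ − 22x³ + 30x² + 54x + 14) ÷ lead(D) = −12x⁴ ÷ 2x³ = −6x. Subtract (−6x)·D = −12x⁴ − 18x³ + 36x² + 42x. Remainder: −4x³ − 6x² + 12x + 14.
Step 2: lead(−4x³ − 6x² + 12x + 14) ÷ lead(D) = −4x³ ÷ 2x³ = −2. Subtract (−2)·D = −4x³ − 6x² + 12x + 14. Remainder: 0.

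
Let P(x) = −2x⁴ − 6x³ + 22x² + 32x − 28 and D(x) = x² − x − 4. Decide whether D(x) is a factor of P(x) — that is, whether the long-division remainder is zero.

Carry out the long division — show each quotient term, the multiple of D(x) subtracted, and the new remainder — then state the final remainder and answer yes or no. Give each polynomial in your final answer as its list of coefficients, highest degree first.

R = [6, -4], so D(x) is not a factor of P(x). no

Step 1: lead(−2x⁴ − 6x³ + 22x² + 32x − 28) ÷ lead(D) = −2x⁴ ÷ x² = −2x². Subtract (−2x²)·D = −2x⁴ + 2x³ + 8x². Remainder: −8x³ + 14x² + 32x − 28.
Step 2: lead(−8x³ + 14x² + 32x − 28) ÷ lead(D) = −8x³ ÷ x² = −8x. Subtract (−8x)·D = −8x³ + 8x² + 32x. Remainder: 6x² − 28.
Step 3: lead(6x² − 28) ÷ lead(D) = 6x² ÷ x² = 6. Subtract (6)·D = 6x² − 6x − 24. Remainder: 6x − 4.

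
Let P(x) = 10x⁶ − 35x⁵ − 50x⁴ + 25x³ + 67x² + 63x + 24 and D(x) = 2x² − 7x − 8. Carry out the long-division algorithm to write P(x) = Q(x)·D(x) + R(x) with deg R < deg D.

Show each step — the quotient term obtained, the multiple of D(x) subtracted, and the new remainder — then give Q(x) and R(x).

Step 1: lead(10x⁶ − 35x⁵ − 50x⁴ + 25x³ + 67x² + 63x + 24) ÷ lead(D) = 10x⁶ ÷ 2x² = 5x⁴. Subtract (5x⁴)·D = 10x⁶ − 35x⁵ − 40x⁴. Remainder: −10x⁴ + 25x³ + 67x² + 63x + 24.
Step 2: lead(−10x⁴ + 25x³ + 67x² + 63x + 24) ÷ lead(D) = −10x⁴ ÷ 2x² = −5x². Subtract (−5x²)·D = −10x⁴ + 35x³ + 40x². Remainder: −10x³ + 27x² + 63x + 24.
Step 3: lead(−10x³ + 27x² + 63x + 24) ÷ lead(D) = −10x³ ÷ 2x² = −5x. Subtract (−5x)·D = −10x³ + 35x² + 40x. Remainder: −8x² + 23x + 24.
Step 4: lead(−8x² + 23x + 24) ÷ lead(D) = −8x² ÷ 2x² = −4. Subtract (−4)·D = −8x² + 28x + 32. Remainder: −5x − 8.

Q(x) = 5x⁴ − 5x² − 5x − 4; R(x) = −5x − 8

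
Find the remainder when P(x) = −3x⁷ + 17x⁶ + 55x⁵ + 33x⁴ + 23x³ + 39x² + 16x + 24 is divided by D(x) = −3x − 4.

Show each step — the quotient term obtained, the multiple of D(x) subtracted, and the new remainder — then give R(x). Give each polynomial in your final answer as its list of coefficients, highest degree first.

R = [8]

Step 1: lead(−3x⁷ + 17x⁶ + 55x⁵ + 33x⁴ + 23x³ + 39x² + 16x + 24) ÷ lead(D) = −3x⁷ ÷ −3x = x⁶. Subtract (x⁶)·D = −3x⁷ − 4x⁶. Remainder: 21x⁶ + 55x⁵ + 33x⁴ + 23x³ + 39x² + 16x + 24.
Step 2: lead(21x⁶ + 55x⁵ + 33x⁴ + 23x³ + 39x² + 16x + 24) ÷ lead(D) = 21x⁶ ÷ −3x = −7x⁵. Subtract (−7x⁵)·D = 21x⁶ + 28x⁵. Remainder: 27x⁵ + 33x⁴ + 23x³ + 39x² + 16x + 24.
Step 3: lead(27x⁵ + 33x⁴ + 23x³ + 39x² + 16x + 24) ÷ lead(D) = 27x⁵ ÷ −3x = −9x⁴. Subtract (−9x⁴)·D = 27x⁵ + 36x⁴. Remainder: −3x⁴ + 23x³ + 39x² + 16x + 24.
Step 4: lead(−3x⁴ + 23x³ + 39x² + 16x + 24) ÷ lead(D) = −3x⁴ ÷ −3x = x³. Subtract (x³)·D = −3x⁴ − 4x³. Remainder: 27x³ + 39x² + 16x + 24.
Step 5: lead(27x³ + 39x² + 16x + 24) ÷ lead(D) = 27x³ ÷ −3x = −9x². Subtract (−9x²)·D = 27x³ + 36x². Remainder: 3x² + 16x + 24.
Step 6: lead(3x² + 16x + 24) ÷ lead(D) = 3x² ÷ −3x = −x. Subtract (−x)·D = 3x² + 4x. Remainder: 12x + 24.
Step 7: lead(12x + 24) ÷ lead(D) = 12x ÷ −3x = −4. Subtract (−4)·D = 12x + 16. Remainder: 8.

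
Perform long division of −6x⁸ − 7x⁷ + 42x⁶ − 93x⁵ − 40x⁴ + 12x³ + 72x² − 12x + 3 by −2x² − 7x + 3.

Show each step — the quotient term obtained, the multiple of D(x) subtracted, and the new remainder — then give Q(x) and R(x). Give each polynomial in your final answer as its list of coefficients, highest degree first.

Step 1: lead(−6x⁸ − 7x⁷ + 42x⁶ − 93x⁵ − 40x⁴ + 12x³ + 72x² − 12x + 3) ÷ lead(D) = −6x⁸ ÷ −2x² = 3x⁶. Subtract (3x⁶)·D = −6x⁸ − 21x⁷ + 9x⁶. Remainder: 14x⁷ + 33x⁶ − 93x⁵ − 40x⁴ + 12x³ + 72x² − 12x + 3.
Step 2: lead(14x⁷ + 33x⁶ − 93x⁵ − 40x⁴ + 12x³ + 72x² − 12x + 3) ÷ lead(D) = 14x⁷ ÷ −2x² = −7x⁵. Subtract (−7x⁵)·D = 14x⁷ + 49x⁶ − 21x⁵. Remainder: −16x⁶ − 72x⁵ − 40x⁴ + 12x³ + 72x² − 12x + 3.
Step 3: lead(−16x⁶ − 72x⁵ − 40x⁴ + 12x³ + 72x² − 12x + 3) ÷ lead(D) = −16x⁶ ÷ −2x² = 8x⁴. Subtract (8x⁴)·D = −16x⁶ − 56x⁵ + 24x⁴. Remainder: −16x⁵ − 64x⁴ + 12x³ + 72x² − 12x + 3.
Step 4: lead(−16x⁵ − 64x⁴ + 12x³ + 72x² − 12x + 3) ÷ lead(D) = −16x⁵ ÷ −2x² = 8x³. Subtract (8x³)·D = −16x⁵ − 56x⁴ + 24x³. Remainder: −8x⁴ − 12x³ + 72x² − 12x + 3.
Step 5: lead(−8x⁴ − 12x³ + 72x² − 12x + 3) ÷ lead(D) = −8x⁴ ÷ −2x² = 4x². Subtract (4x²)·D = −8x⁴ − 28x³ + 12x². Remainder: 16x³ + 60x² − 12x + 3.
Step 6: lead(16x³ + 60x² − 12x + 3) ÷ lead(D) = 16x³ ÷ −2x² = −8x. Subtract (−8x)·D = 16x³ + 56x² − 24x. Remainder: 4x² + 12x + 3.
Step 7: lead(4x² + 12x + 3) ÷ lead(D) = 4x² ÷ −2x² = −2. Subtract (−2)·D = 4x² + 14x − 6. Remainder: −2x + 9.

Q = [3, -7, 8, 8, 4, -8, -2]; R = [-2, 9]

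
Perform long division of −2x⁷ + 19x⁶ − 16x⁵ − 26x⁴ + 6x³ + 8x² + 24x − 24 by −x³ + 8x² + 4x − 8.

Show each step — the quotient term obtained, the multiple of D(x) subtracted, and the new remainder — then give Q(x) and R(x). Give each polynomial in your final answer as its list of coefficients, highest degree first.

Q = [2, -3, 0, -2, 2]; R = [-8]

Step 1: lead(−2x⁷ + 19x⁶ − 16x⁵ − 26x⁴ + 6x³ + 8x² + 24x − 24) ÷ lead(D) = −2x⁷ ÷ −x³ = 2x⁴. Subtract (2x⁴)·D = −2x⁷ + 16x⁶ + 8x⁵ − 16x⁴. Remainder: 3x⁶ − 24x⁵ − 10x⁴ + 6x³ + 8x² + 24x − 24.
Step 2: lead(3x⁶ − 24x⁵ − 10x⁴ + 6x³ + 8x² + 24x − 24) ÷ lead(D) = 3x⁶ ÷ −x³ = −3x³. Subtract (−3x³)·D = 3x⁶ − 24x⁵ − 12x⁴ + 24x³. Remainder: 2x⁴ − 18x³ + 8x² + 24x − 24.
Step 3: lead(2x⁴ − 18x³ + 8x² + 24x − 24) ÷ lead(D) = 2x⁴ ÷ −x³ = −2x. Subtract (−2x)·D = 2x⁴ − 16x³ − 8x² + 16x. Remainder: −2x³ + 16x² + 8x − 24.
Step 4: lead(−2x³ + 16x² + 8x − 24) ÷ lead(D) = −2x³ ÷ −x³ = 2. Subtract (2)·D = −2x³ + 16x² + 8x − 16. Remainder: −8.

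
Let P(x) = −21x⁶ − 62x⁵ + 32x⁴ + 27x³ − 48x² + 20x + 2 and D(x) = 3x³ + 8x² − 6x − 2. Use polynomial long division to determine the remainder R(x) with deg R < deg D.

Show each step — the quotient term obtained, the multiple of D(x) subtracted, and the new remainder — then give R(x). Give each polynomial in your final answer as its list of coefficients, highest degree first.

Step 1: lead(−21x⁶ − 62x⁵ + 32x⁴ + 27x³ − 48x² + 20x + 2) ÷ lead(D) = −21x⁶ ÷ 3x³ = −7x³. Subtract (−7x³)·D = −21x⁶ − 56x⁵ + 42x⁴ + 14x³. Remainder: −6x⁵ − 10x⁴ + 13x³ − 48x² + 20x + 2.
Step 2: lead(−6x⁵ − 10x⁴ + 13x³ − 48x² + 20x + 2) ÷ lead(D) = −6x⁵ ÷ 3x³ = −2x². Subtract (−2x²)·D = −6x⁵ − 16x⁴ + 12x³ + 4x². Remainder: 6x⁴ + x³ − 52x² + 20x + 2.
Step 3: lead(6x⁴ + x³ − 52x² + 20x + 2) ÷ lead(D) = 6x⁴ ÷ 3x³ = 2x. Subtract (2x)·D = 6x⁴ + 16x³ − 12x² − 4x. Remainder: −15x³ − 40x² + 24x + 2.
Step 4: lead(−15x³ − 40x² + 24x + 2) ÷ lead(D) = −15x³ ÷ 3x³ = −5. Subtract (−5)·D = −15x³ − 40x² + 30x + 10. Remainder: −6x − 8.

R = [-6, -8]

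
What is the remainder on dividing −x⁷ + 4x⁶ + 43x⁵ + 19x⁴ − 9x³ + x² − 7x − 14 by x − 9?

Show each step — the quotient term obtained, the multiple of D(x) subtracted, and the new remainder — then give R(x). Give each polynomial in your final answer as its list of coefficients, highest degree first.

Step 1: lead(−x⁷ + 4x⁶ + 43x⁵ + 19x⁴ − 9x³ + x² − 7x − 14) ÷ lead(D) = −x⁷ ÷ x = −x⁶. Subtract (−x⁶)·D = −x⁷ + 9x⁶. Remainder: −5x⁶ + 43x⁵ + 19x⁴ − 9x³ + x² − 7x − 14.
Step 2: lead(−5x⁶ + 43x⁵ + 19x⁴ − 9x³ + x² − 7x − 14) ÷ lead(D) = −5x⁶ ÷ x = −5x⁵. Subtract (−5x⁵)·D = −5x⁶ + 45x⁵. Remainder: −2x⁵ + 19x⁴ − 9x³ + x² − 7x − 14.
Step 3: lead(−2x⁵ + 19x⁴ − 9x³ + x² − 7x − 14) ÷ lead(D) = −2x⁵ ÷ x = −2x⁴. Subtract (−2x⁴)·D = −2x⁵ + 18x⁴. Remainder: x⁴ − 9x³ + x² − 7x − 14.
Step 4: lead(x⁴ − 9x³ + x² − 7x − 14) ÷ lead(D) = x⁴ ÷ x = x³. Subtract (x³)·D = x⁴ − 9x³. Remainder: x² − 7x − 14.
Step 5: lead(x² − 7x − 14) ÷ lead(D) = x² ÷ x = x. Subtract (x)·D = x² − 9x. Remainder: 2x − 14.
Step 6: lead(2x − 14) ÷ lead(D) = 2x ÷ x = 2. Subtract (2)·D = 2x − 18. Remainder: 4.

R = [4]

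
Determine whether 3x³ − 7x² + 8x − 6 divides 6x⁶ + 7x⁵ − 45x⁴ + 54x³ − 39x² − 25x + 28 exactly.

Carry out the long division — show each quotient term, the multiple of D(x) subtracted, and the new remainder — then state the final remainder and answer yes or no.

Step 1: lead(6x⁶ + 7x⁵ − 45x⁴ + 54x³ − 39x² − 25x + 28) ÷ lead(D) = 6x⁶ ÷ 3x³ = 2x³. Subtract (2x³)·D = 6x⁶ − 14x⁵ + 16x⁴ − 12x³. Remainder: 21x⁵ − 61x⁴ + 66x³ − 39x² − 25x + 28.
Step 2: lead(21x⁵ − 61x⁴ + 66x³ − 39x² − 25x + 28) ÷ lead(D) = 21x⁵ ÷ 3x³ = 7x². Subtract (7x²)·D = 21x⁵ − 49x⁴ + 56x³ − 42x². Remainder: −12x⁴ + 10x³ + 3x² − 25x + 28.
Step 3: lead(−12x⁴ + 10x³ + 3x² − 25x + 28) ÷ lead(D) = −12x⁴ ÷ 3x³ = −4x. Subtract (−4x)·D = −12x⁴ + 28x³ − 32x² + 24x. Remainder: −18x³ + 35x² − 49x + 28.
Step 4: lead(−18x³ + 35x² − 49x + 28) ÷ lead(D) = −18x³ ÷ 3x³ = −6. Subtract (−6)·D = −18x³ + 42x² − 48x + 36. Remainder: −7x² − x − 8.

R(x) = −7x² − x − 8, so D(x) is not a factor of P(x). no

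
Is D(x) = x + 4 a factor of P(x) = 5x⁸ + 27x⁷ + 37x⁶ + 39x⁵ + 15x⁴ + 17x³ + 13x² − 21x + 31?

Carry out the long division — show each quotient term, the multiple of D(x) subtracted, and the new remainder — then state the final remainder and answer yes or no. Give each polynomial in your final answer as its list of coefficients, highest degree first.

R = [3], so D(x) is not a factor of P(x). no

Step 1: lead(5x⁸ + 27x⁷ + 37x⁶ + 39x⁵ + 15x⁴ + 17x³ + 13x² − 21x + 31) ÷ lead(D) = 5x⁸ ÷ x = 5x⁷. Subtract (5x⁷)·D = 5x⁸ + 20x⁷. Remainder: 7x⁷ + 37x⁶ + 39x⁵ + 15x⁴ + 17x³ + 13x² − 21x + 31.
Step 2: lead(7x⁷ + 37x⁶ + 39x⁵ + 15x⁴ + 17x³ + 13x² − 21x + 31) ÷ lead(D) = 7x⁷ ÷ x = 7x⁶. Subtract (7x⁶)·D = 7x⁷ + 28x⁶. Remainder: 9x⁶ + 39x⁵ + 15x⁴ + 17x³ + 13x² − 21x + 31.
Step 3: lead(9x⁶ + 39x⁵ + 15x⁴ + 17x³ + 13x² − 21x + 31) ÷ lead(D) = 9x⁶ ÷ x = 9x⁵. Subtract (9x⁵)·D = 9x⁶ + 36x⁵. Remainder: 3x⁵ + 15x⁴ + 17x³ + 13x² − 21x + 31.
Step 4: lead(3x⁵ + 15x⁴ + 17x³ + 13x² − 21x + 31) ÷ lead(D) = 3x⁵ ÷ x = 3x⁴. Subtract (3x⁴)·D = 3x⁵ + 12x⁴. Remainder: 3x⁴ + 17x³ + 13x² − 21x + 31.
Step 5: lead(3x⁴ + 17x³ + 13x² − 21x + 31) ÷ lead(D) = 3x⁴ ÷ x = 3x³. Subtract (3x³)·D = 3x⁴ + 12x³. Remainder: 5x³ + 13x² − 21x + 31.
Step 6: lead(5x³ + 13x² − 21x + 31) ÷ lead(D) = 5x³ ÷ x = 5x². Subtract (5x²)·D = 5x³ + 20x². Remainder: −7x² − 21x + 31.
Step 7: lead(−7x² − 21x + 31) ÷ lead(D) = −7x² ÷ x = −7x. Subtract (−7x)·D = −7x² − 28x. Remainder: 7x + 31.
Step 8: lead(7x + 31) ÷ lead(D) = 7x ÷ x = 7. Subtract (7)·D = 7x + 28. Remainder: 3.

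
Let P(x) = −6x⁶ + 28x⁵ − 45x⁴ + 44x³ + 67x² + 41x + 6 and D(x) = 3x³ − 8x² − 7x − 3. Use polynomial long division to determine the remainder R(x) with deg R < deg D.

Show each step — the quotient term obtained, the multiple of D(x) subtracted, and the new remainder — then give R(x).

R(x) = 0

Step 1: lead(−6x⁶ + 28x⁵ − 45x⁴ + 44x³ + 67x² + 41x + 6) ÷ lead(D) = −6x⁶ ÷ 3x³ = −2x³. Subtract (−2x³)·D = −6x⁶ + 16x⁵ + 14x⁴ + 6x³. Remainder: 12x⁵ − 59x⁴ + 38x³ + 67x² + 41x + 6.
Step 2: lead(12x⁵ − 59x⁴ + 38x³ + 67x² + 41x + 6) ÷ lead(D) = 12x⁵ ÷ 3x³ = 4x². Subtract (4x²)·D = 12x⁵ − 32x⁴ − 28x³ − 12x². Remainder: −27x⁴ + 66x³ + 79x² + 41x + 6.
Step 3: lead(−27x⁴ + 66x³ + 79x² + 41x + 6) ÷ lead(D) = −27x⁴ ÷ 3x³ = −9x. Subtract (−9x)·D = −27x⁴ + 72x³ + 63x² + 27x. Remainder: −6x³ + 16x² + 14x + 6.
Step 4: lead(−6x³ + 16x² + 14x + 6) ÷ lead(D) = −6x³ ÷ 3x³ = −2. Subtract (−2)·D = −6x³ + 16x² + 14x + 6. Remainder: 0.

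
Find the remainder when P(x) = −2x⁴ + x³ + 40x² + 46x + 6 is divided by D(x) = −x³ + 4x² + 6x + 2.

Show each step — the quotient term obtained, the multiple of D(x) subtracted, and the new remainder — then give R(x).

Step 1: lead(−2x⁴ + x³ + 40x² + 46x + 6) ÷ lead(D) = −2x⁴ ÷ −x³ = 2x. Subtract (2x)·D = −2x⁴ + 8x³ + 12x² + 4x. Remainder: −7x³ + 28x² + 42x + 6.
Step 2: lead(−7x³ + 28x² + 42x + 6) ÷ lead(D) = −7x³ ÷ −x³ = 7. Subtract (7)·D = −7x³ + 28x² + 42x + 14. Remainder: −8.

R(x) = −8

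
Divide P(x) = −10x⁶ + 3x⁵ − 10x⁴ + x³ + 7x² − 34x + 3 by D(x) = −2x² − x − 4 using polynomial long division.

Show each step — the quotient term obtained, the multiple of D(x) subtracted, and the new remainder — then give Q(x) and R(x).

Q(x) = 5x⁴ − 4x³ − 3x² + 9x − 2; R(x) = −5

Step 1: lead(−10x⁶ + 3x⁵ − 10x⁴ + x³ + 7x² − 34x + 3) ÷ lead(D) = −10x⁶ ÷ −2x² = 5x⁴. Subtract (5x⁴)·D = −10x⁶ − 5x⁵ − 20x⁴. Remainder: 8x⁵ + 10x⁴ + x³ + 7x² − 34x + 3.
Step 2: lead(8x⁵ + 10x⁴ + x³ + 7x² − 34x + 3) ÷ lead(D) = 8x⁵ ÷ −2x² = −4x³. Subtract (−4x³)·D = 8x⁵ + 4x⁴ + 16x³. Remainder: 6x⁴ − 15x³ + 7x² − 34x + 3.
Step 3: lead(6x⁴ − 15x³ + 7x² − 34x + 3) ÷ lead(D) = 6x⁴ ÷ −2x² = −3x². Subtract (−3x²)·D = 6x⁴ + 3x³ + 12x². Remainder: −18x³ − 5x² − 34x + 3.
Step 4: lead(−18x³ − 5x² − 34x + 3) ÷ lead(D) = −18x³ ÷ −2x² = 9x. Subtract (9x)·D = −18x³ − 9x² − 36x. Remainder: 4x² + 2x + 3.
Step 5: lead(4x² + 2x + 3) ÷ lead(D) = 4x² ÷ −2x² = −2. Subtract (−2)·D = 4x² + 2x + 8. Remainder: −5.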